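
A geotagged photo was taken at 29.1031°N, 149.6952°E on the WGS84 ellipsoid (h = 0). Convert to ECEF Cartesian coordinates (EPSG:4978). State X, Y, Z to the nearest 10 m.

WGS84: a = 6378137 m, e² = 0.006694380; N(φ) = a/√(1−e²sin²φ) = 6383193.460 m.
X = (N+h)·cosφ·cosλ = -4815170.899 m; Y = (N+h)·cosφ·sinλ = 2814299.856 m; Z = (N(1−e²)+h)·sinφ = 3083890.713 m.

X -4815170 m, Y 2814300 m, Z 3083890 m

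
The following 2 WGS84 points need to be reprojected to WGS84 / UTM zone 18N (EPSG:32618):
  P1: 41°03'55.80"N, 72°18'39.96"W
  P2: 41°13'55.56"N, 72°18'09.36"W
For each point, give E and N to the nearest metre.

P1: E 725928 m, N 4549512 m; P2: E 726069 m, N 4568032 m

UTM zone 18N: λ₀ = -75°, k₀ = 0.9996.
P1 (41.0655°, -72.3111°) → (725928.098, 4549512.218) m.
P2 (41.2321°, -72.3026°) → (726068.914, 4568031.730) m.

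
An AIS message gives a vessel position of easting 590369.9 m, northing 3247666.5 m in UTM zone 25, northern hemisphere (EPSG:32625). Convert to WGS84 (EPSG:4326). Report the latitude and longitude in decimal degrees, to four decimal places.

lat 29.3549°, lon -32.0690°

Zone 25N: λ₀ = -33°, k₀ = 0.9996, false easting 500000 m.
Meridian distance M = (N − FN)/k₀ = 3248966.1 m.
Inverse transverse Mercator on WGS84 gives φ = 29.35490019°, λ = -32.06900033°.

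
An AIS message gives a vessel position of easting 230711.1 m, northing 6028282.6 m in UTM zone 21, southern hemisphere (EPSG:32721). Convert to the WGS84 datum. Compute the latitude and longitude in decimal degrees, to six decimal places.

Zone 21S: λ₀ = -57°, k₀ = 0.9996, false easting 500000 m, false northing 10000000 m.
Meridian distance M = (N − FN)/k₀ = -3973306.7 m.
Inverse transverse Mercator on WGS84 gives φ = -35.85270026°, λ = -59.98189972°.

lat -35.852700°, lon -59.981900°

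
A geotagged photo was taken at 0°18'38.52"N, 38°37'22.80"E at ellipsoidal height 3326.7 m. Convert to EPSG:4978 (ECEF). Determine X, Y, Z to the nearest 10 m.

WGS84: a = 6378137 m, e² = 0.006694380; N(φ) = a/√(1−e²sin²φ) = 6378137.628 m.
X = (N+h)·cosφ·cosλ = 4985573.128 m; Y = (N+h)·cosφ·sinλ = 3983208.513 m; Z = (N(1−e²)+h)·sinφ = 34373.302 m.

X 4985570 m, Y 3983210 m, Z 34370 m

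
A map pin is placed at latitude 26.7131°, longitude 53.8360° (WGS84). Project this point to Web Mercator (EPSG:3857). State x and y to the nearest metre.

Web Mercator is spherical with R = a = 6378137 m.
x = R·λ = 6378137 × 0.939615456 = 5992996.106 m.
y = R·ln tan(π/4 + φ/2) = 6378137 × 0.484102628 = 3087672.885 m.

x 5992996 m, y 3087673 m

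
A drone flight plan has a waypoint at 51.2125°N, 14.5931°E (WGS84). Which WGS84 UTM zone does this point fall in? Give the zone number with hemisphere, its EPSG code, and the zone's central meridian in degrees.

Zone 33N (EPSG:32633), central meridian 15°

UTM zone = ⌊(λ + 180)/6⌋ + 1; 14.5931° ∈ [12°, 18°) → zone 33.
Hemisphere: N (φ ≥ 0).
Central meridian λ₀ = 6×33 − 183 = 15°.
EPSG code: 32633.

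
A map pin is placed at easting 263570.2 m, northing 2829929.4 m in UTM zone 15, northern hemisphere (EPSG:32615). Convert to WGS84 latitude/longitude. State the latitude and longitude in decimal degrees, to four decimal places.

lat 25.5679°, lon -95.3535°

Zone 15N: λ₀ = -93°, k₀ = 0.9996, false easting 500000 m.
Meridian distance M = (N − FN)/k₀ = 2831061.8 m.
Inverse transverse Mercator on WGS84 gives φ = 25.56790012°, λ = -95.35350031°.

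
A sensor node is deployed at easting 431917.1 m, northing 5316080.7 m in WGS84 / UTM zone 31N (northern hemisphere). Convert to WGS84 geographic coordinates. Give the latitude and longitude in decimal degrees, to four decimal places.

lat 47.9944°, lon 2.0874°

Zone 31N: λ₀ = 3°, k₀ = 0.9996, false easting 500000 m.
Meridian distance M = (N − FN)/k₀ = 5318208.0 m.
Inverse transverse Mercator on WGS84 gives φ = 47.99439975°, λ = 2.08740036°.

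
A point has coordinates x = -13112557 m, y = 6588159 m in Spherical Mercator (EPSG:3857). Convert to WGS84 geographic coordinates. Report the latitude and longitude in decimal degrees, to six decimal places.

lat 50.812302°, lon -117.792104°

R = 6378137 m. λ = x/R = -117.79210367°.
φ = 2·arctan(exp(y/R)) − 90° = 2·arctan(2.80928) − 90° = 50.81230178°.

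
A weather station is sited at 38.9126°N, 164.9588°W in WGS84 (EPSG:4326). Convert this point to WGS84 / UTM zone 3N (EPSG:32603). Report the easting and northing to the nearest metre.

Zone 3 central meridian λ₀ = 6×3 − 183 = -165°; Δλ = +0.0412°.
Transverse Mercator on WGS84 with k₀ = 0.9996 gives E = 503571.965 m, N = 4307078.591 m.

E 503572 m, N 4307079 m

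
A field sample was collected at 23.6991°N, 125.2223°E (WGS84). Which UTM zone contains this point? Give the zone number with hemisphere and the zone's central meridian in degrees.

UTM zone = ⌊(λ + 180)/6⌋ + 1; 125.2223° ∈ [120°, 126°) → zone 51.
Hemisphere: N (φ ≥ 0).
Central meridian λ₀ = 6×51 − 183 = 123°.

Zone 51N, central meridian 123°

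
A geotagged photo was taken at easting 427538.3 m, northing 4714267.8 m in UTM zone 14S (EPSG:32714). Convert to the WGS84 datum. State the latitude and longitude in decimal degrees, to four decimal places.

lat -47.7209°, lon -99.9662°

Zone 14S: λ₀ = -99°, k₀ = 0.9996, false easting 500000 m, false northing 10000000 m.
Meridian distance M = (N − FN)/k₀ = -5287847.3 m.
Inverse transverse Mercator on WGS84 gives φ = -47.72089962°, λ = -99.96619944°.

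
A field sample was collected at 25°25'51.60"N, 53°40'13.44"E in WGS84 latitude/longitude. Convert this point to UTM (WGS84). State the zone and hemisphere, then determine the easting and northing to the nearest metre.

Zone 39N: E 768583 m, N 2815362 m

Longitude 53.6704° lies in the 6° band [48°, 54°), giving zone 39; latitude is north of the equator, so 39N.
Zone 39 central meridian λ₀ = 6×39 − 183 = 51°; Δλ = +2.6704°.
Transverse Mercator on WGS84 with k₀ = 0.9996 gives E = 768583.470 m, N = 2815362.200 m.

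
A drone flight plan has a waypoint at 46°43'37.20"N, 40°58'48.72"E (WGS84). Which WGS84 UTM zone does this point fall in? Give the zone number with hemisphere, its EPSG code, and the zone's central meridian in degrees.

UTM zone = ⌊(λ + 180)/6⌋ + 1; 40.9802° ∈ [36°, 42°) → zone 37.
Hemisphere: N (φ ≥ 0).
Central meridian λ₀ = 6×37 − 183 = 39°.
EPSG code: 32637.

Zone 37N (EPSG:32637), central meridian 39°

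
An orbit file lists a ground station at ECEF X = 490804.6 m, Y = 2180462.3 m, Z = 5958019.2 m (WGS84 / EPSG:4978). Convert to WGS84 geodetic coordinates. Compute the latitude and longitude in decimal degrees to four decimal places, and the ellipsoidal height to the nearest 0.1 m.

λ = atan2(Y, X) = 77.31459989°; p = √(X²+Y²) = 2235017.9 m.
Bowring's method on WGS84 (a = 6378137 m, b = 6356752.314 m) gives φ = 69.56369980°, h = 4055.692 m.

lat 69.5637°, lon 77.3146°, h 4055.7 m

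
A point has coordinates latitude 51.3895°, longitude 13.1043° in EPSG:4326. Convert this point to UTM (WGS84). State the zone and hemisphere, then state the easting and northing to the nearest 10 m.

Longitude 13.1043° lies in the 6° band [12°, 18°), giving zone 33; latitude is north of the equator, so 33N.
Zone 33 central meridian λ₀ = 6×33 − 183 = 15°; Δλ = -1.8957°.
Transverse Mercator on WGS84 with k₀ = 0.9996 gives E = 368101.610 m, N = 5694845.523 m.

Zone 33N: E 368100 m, N 5694850 m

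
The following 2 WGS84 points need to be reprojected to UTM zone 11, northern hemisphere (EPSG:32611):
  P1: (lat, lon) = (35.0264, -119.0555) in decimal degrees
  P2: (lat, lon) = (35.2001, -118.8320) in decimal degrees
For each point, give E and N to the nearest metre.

P1: E 312479 m, N 3877902 m; P2: E 333225 m, N 3896771 m

UTM zone 11N: λ₀ = -117°, k₀ = 0.9996.
P1 (35.0264°, -119.0555°) → (312478.648, 3877901.821) m.
P2 (35.2001°, -118.8320°) → (333225.341, 3896770.993) m.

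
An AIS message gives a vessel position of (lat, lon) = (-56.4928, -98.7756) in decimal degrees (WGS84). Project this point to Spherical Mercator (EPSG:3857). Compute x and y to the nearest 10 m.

Web Mercator is spherical with R = a = 6378137 m.
x = R·λ = 6378137 × -1.723959441 = -10995649.495 m.
y = R·ln tan(π/4 + φ/2) = 6378137 × -1.200530856 = -7657150.272 m.

x -10995650 m, y -7657150 m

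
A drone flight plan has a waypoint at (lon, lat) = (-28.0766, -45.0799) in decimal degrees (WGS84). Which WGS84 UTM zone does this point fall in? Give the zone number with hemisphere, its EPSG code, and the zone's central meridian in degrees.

UTM zone = ⌊(λ + 180)/6⌋ + 1; -28.0766° ∈ [-30°, -24°) → zone 26.
Hemisphere: S (φ < 0).
Central meridian λ₀ = 6×26 − 183 = -27°.
EPSG code: 32726.

Zone 26S (EPSG:32726), central meridian -27°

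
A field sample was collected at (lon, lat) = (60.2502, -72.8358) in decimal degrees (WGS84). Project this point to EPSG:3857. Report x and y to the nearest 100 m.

x 6707000 m, y -12061300 m

Web Mercator is spherical with R = a = 6378137 m.
x = R·λ = 6378137 × 1.051564365 = 6707021.584 m.
y = R·ln tan(π/4 + φ/2) = 6378137 × -1.891030321 = -12061250.461 m.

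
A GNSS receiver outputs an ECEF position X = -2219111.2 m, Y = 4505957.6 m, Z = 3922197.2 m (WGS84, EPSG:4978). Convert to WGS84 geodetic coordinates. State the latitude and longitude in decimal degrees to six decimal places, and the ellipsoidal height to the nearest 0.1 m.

lat 38.172500°, lon 116.219500°, h 2722.9 m

λ = atan2(Y, X) = 116.21950003°; p = √(X²+Y²) = 5022759.0 m.
Bowring's method on WGS84 (a = 6378137 m, b = 6356752.314 m) gives φ = 38.17250001°, h = 2722.872 m.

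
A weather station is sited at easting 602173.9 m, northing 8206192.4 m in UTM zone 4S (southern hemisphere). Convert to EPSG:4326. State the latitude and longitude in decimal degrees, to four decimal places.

lat -16.2227°, lon -158.0440°

Zone 4S: λ₀ = -159°, k₀ = 0.9996, false easting 500000 m, false northing 10000000 m.
Meridian distance M = (N − FN)/k₀ = -1794525.4 m.
Inverse transverse Mercator on WGS84 gives φ = -16.22269984°, λ = -158.04400008°.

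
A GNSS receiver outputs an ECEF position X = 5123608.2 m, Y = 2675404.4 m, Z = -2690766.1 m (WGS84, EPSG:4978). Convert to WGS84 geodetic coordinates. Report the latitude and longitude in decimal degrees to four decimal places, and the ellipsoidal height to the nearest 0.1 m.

λ = atan2(Y, X) = 27.57229999°; p = √(X²+Y²) = 5780064.9 m.
Bowring's method on WGS84 (a = 6378137 m, b = 6356752.314 m) gives φ = -25.11069960°, h = 1373.700 m.

lat -25.1107°, lon 27.5723°, h 1373.7 m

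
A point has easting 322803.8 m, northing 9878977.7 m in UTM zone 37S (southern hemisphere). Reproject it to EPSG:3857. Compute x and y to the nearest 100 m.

Unproject from UTM 37S (λ₀ = 39°) → φ = -1.09449973°, λ = 37.40750015°.
Web Mercator (R = 6378137 m): x = 4164183.869 m, y = -121846.563 m.

x 4164200 m, y -121800 m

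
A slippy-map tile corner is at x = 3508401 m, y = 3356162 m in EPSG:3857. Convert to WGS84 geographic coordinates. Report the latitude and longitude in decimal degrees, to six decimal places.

R = 6378137 m. λ = x/R = 31.51650241°.
φ = 2·arctan(exp(y/R)) − 90° = 2·arctan(1.69248) − 90° = 28.84680377°.

lat 28.846804°, lon 31.516502°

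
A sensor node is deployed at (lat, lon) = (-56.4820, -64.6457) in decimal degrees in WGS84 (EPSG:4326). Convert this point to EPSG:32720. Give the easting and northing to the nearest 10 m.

E 398650 m, N 3739060 m

Zone 20 central meridian λ₀ = 6×20 − 183 = -63°; Δλ = -1.6457°.
Transverse Mercator on WGS84 with k₀ = 0.9996 gives E = 398647.798 m, N = 3739059.356 m.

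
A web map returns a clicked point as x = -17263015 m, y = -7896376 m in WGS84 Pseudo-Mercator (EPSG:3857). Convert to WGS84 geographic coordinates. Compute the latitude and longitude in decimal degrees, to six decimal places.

R = 6378137 m. λ = x/R = -155.07630224°.
φ = 2·arctan(exp(y/R)) − 90° = 2·arctan(0.28995) − 90° = -57.66069802°.

lat -57.660698°, lon -155.076302°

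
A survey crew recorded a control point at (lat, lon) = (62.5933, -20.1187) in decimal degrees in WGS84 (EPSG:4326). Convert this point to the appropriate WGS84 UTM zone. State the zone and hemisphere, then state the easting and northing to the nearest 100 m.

Longitude -20.1187° lies in the 6° band [-24°, -18°), giving zone 27; latitude is north of the equator, so 27N.
Zone 27 central meridian λ₀ = 6×27 − 183 = -21°; Δλ = +0.8813°.
Transverse Mercator on WGS84 with k₀ = 0.9996 gives E = 545258.946 m, N = 6940586.227 m.

Zone 27N: E 545300 m, N 6940600 m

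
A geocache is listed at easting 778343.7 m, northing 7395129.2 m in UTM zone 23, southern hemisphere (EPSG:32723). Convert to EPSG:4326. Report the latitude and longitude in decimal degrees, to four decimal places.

Zone 23S: λ₀ = -45°, k₀ = 0.9996, false easting 500000 m, false northing 10000000 m.
Meridian distance M = (N − FN)/k₀ = -2605913.2 m.
Inverse transverse Mercator on WGS84 gives φ = -23.53030031°, λ = -42.27389955°.

lat -23.5303°, lon -42.2739°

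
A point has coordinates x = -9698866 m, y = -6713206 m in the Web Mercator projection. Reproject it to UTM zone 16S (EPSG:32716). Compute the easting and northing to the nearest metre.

E 491230 m, N 4292706 m

Web Mercator inverse (R = 6378137 m) → φ = -51.51670021°, λ = -87.12639566°.
UTM 16S forward: E = 491229.739 m, N = 4292705.972 m.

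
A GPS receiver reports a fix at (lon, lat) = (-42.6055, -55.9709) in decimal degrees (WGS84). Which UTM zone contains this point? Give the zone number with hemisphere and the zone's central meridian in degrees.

UTM zone = ⌊(λ + 180)/6⌋ + 1; -42.6055° ∈ [-48°, -42°) → zone 23.
Hemisphere: S (φ < 0).
Central meridian λ₀ = 6×23 − 183 = -45°.

Zone 23S, central meridian -45°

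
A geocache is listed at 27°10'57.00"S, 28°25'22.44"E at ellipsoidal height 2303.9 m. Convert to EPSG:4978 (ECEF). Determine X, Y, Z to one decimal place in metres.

WGS84: a = 6378137 m, e² = 0.006694380; N(φ) = a/√(1−e²sin²φ) = 6382596.967 m.
X = (N+h)·cosφ·cosλ = 4995083.226 m; Y = (N+h)·cosφ·sinλ = 2703412.087 m; Z = (N(1−e²)+h)·sinφ = -2897271.256 m.

X 4995083.2 m, Y 2703412.1 m, Z -2897271.3 m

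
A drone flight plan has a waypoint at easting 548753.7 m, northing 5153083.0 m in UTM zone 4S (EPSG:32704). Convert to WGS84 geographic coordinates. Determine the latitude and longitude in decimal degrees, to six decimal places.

lat -43.773700°, lon -158.394201°

Zone 4S: λ₀ = -159°, k₀ = 0.9996, false easting 500000 m, false northing 10000000 m.
Meridian distance M = (N − FN)/k₀ = -4848856.5 m.
Inverse transverse Mercator on WGS84 gives φ = -43.77369991°, λ = -158.39420054°.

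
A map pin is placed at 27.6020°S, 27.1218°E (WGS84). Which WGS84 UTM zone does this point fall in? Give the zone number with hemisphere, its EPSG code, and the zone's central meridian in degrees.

UTM zone = ⌊(λ + 180)/6⌋ + 1; 27.1218° ∈ [24°, 30°) → zone 35.
Hemisphere: S (φ < 0).
Central meridian λ₀ = 6×35 − 183 = 27°.
EPSG code: 32735.

Zone 35S (EPSG:32735), central meridian 27°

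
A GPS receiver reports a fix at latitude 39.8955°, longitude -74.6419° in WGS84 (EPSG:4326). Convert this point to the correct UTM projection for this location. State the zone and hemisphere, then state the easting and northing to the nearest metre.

Longitude -74.6419° lies in the 6° band [-78°, -72°), giving zone 18; latitude is north of the equator, so 18N.
Zone 18 central meridian λ₀ = 6×18 − 183 = -75°; Δλ = +0.3581°.
Transverse Mercator on WGS84 with k₀ = 0.9996 gives E = 530613.889 m, N = 4416220.207 m.

Zone 18N: E 530614 m, N 4416220 m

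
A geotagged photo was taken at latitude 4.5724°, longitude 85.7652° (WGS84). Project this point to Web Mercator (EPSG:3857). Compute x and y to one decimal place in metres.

Web Mercator is spherical with R = a = 6378137 m.
x = R·λ = 6378137 × 1.496885124 = 9547338.392 m.
y = R·ln tan(π/4 + φ/2) = 6378137 × 0.079888276 = 509538.367 m.

x 9547338.4 m, y 509538.4 m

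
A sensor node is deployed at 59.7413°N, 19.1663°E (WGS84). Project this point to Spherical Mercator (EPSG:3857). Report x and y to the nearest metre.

x 2133583 m, y 8342365 m

Web Mercator is spherical with R = a = 6378137 m.
x = R·λ = 6378137 × 0.334515040 = 2133582.756 m.
y = R·ln tan(π/4 + φ/2) = 6378137 × 1.307962661 = 8342365.042 m.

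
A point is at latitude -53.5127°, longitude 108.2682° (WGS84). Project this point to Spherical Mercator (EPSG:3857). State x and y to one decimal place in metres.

x 12052360.9 m, y -7078402.4 m

Web Mercator is spherical with R = a = 6378137 m.
x = R·λ = 6378137 × 1.889636565 = 12052360.893 m.
y = R·ln tan(π/4 + φ/2) = 6378137 × -1.109791527 = -7078402.403 m.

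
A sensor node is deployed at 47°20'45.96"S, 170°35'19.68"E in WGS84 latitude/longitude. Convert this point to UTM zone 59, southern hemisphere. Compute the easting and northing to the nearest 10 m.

Zone 59 central meridian λ₀ = 6×59 − 183 = 171°; Δλ = -0.4112°.
Transverse Mercator on WGS84 with k₀ = 0.9996 gives E = 468940.750 m, N = 4756291.915 m.

E 468940 m, N 4756290 m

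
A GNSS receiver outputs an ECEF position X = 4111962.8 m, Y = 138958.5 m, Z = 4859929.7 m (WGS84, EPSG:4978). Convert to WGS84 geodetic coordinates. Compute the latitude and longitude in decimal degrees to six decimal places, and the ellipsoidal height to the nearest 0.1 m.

lat 49.939100°, lon 1.935501°, h 1956.6 m

λ = atan2(Y, X) = 1.93550069°; p = √(X²+Y²) = 4114310.1 m.
Bowring's method on WGS84 (a = 6378137 m, b = 6356752.314 m) gives φ = 49.93910020°, h = 1956.631 m.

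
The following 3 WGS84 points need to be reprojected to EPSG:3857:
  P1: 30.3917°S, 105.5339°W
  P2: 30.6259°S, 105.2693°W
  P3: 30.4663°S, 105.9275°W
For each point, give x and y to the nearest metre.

P1: x -11747980 m, y -3553999 m; P2: x -11718525 m, y -3584260 m; P3: x -11791795 m, y -3563630 m

Web Mercator: x = R·λ, y = R·ln tan(π/4+φ/2), R = 6378137 m.
P1 (-30.3917°, -105.5339°) → (-11747980.009, -3553999.248) m.
P2 (-30.6259°, -105.2693°) → (-11718524.872, -3584259.847) m.
P3 (-30.4663°, -105.9275°) → (-11791795.361, -3563630.287) m.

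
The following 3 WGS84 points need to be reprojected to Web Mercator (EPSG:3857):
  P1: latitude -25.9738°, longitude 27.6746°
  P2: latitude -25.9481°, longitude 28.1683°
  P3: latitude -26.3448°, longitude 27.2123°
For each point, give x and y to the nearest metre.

Web Mercator: x = R·λ, y = R·ln tan(π/4+φ/2), R = 6378137 m.
P1 (-25.9738°, 27.6746°) → (3080722.380, -2995836.323) m.
P2 (-25.9481°, 28.1683°) → (3135680.813, -2992654.325) m.
P3 (-26.3448°, 27.2123°) → (3029259.379, -3041848.954) m.

P1: x 3080722 m, y -2995836 m; P2: x 3135681 m, y -2992654 m; P3: x 3029259 m, y -3041849 m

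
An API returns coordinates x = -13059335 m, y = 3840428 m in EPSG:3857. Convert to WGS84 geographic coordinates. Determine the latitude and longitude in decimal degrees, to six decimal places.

R = 6378137 m. λ = x/R = -117.31400231°.
φ = 2·arctan(exp(y/R)) − 90° = 2·arctan(1.82599) − 90° = 32.58560309°.

lat 32.585603°, lon -117.314002°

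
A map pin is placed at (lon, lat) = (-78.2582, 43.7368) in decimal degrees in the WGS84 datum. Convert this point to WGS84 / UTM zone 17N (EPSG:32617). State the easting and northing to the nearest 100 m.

Zone 17 central meridian λ₀ = 6×17 − 183 = -81°; Δλ = +2.7418°.
Transverse Mercator on WGS84 with k₀ = 0.9996 gives E = 720794.639 m, N = 4846294.216 m.

E 720800 m, N 4846300 m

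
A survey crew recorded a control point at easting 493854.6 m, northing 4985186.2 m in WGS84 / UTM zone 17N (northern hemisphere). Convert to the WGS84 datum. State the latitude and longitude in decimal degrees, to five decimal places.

Zone 17N: λ₀ = -81°, k₀ = 0.9996, false easting 500000 m.
Meridian distance M = (N − FN)/k₀ = 4987181.1 m.
Inverse transverse Mercator on WGS84 gives φ = 45.02009984°, λ = -81.07799945°.

lat 45.02010°, lon -81.07800°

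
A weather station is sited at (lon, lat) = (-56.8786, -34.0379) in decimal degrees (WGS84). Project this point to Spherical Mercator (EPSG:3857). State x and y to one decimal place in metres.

Web Mercator is spherical with R = a = 6378137 m.
x = R·λ = 6378137 × -0.992718844 = -6331696.789 m.
y = R·ln tan(π/4 + φ/2) = 6378137 × -0.632456187 = -4033892.206 m.

x -6331696.8 m, y -4033892.2 m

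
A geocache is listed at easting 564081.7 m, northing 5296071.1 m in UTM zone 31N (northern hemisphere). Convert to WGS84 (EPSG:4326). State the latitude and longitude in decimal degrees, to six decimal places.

Zone 31N: λ₀ = 3°, k₀ = 0.9996, false easting 500000 m.
Meridian distance M = (N − FN)/k₀ = 5298190.4 m.
Inverse transverse Mercator on WGS84 gives φ = 47.81480037°, λ = 3.85599971°.

lat 47.814800°, lon 3.856000°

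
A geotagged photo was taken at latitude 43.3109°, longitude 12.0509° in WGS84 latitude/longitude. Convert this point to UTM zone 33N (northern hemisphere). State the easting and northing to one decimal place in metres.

E 260832.8 m, N 4799564.8 m

Zone 33 central meridian λ₀ = 6×33 − 183 = 15°; Δλ = -2.9491°.
Transverse Mercator on WGS84 with k₀ = 0.9996 gives E = 260832.837 m, N = 4799564.751 m.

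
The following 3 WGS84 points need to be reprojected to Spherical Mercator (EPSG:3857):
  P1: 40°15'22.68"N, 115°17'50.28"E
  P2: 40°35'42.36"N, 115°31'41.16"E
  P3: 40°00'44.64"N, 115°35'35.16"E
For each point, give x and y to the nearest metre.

Web Mercator: x = R·λ, y = R·ln tan(π/4+φ/2), R = 6378137 m.
P1 (40.2563°, 115.2973°) → (12834836.726, 4903257.297) m.
P2 (40.5951°, 115.5281°) → (12860529.264, 4952801.207) m.
P3 (40.0124°, 115.5931°) → (12867765.031, 4867744.377) m.

P1: x 12834837 m, y 4903257 m; P2: x 12860529 m, y 4952801 m; P3: x 12867765 m, y 4867744 m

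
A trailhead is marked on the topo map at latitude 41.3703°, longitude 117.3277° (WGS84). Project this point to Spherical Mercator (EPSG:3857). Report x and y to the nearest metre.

x 13060860 m, y 5067115 m

Web Mercator is spherical with R = a = 6378137 m.
x = R·λ = 6378137 × 2.047754669 = 13060859.820 m.
y = R·ln tan(π/4 + φ/2) = 6378137 × 0.794450671 = 5067115.219 m.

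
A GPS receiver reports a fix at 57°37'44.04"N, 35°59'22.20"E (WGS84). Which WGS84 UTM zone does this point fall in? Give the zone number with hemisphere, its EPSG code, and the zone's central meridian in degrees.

Zone 36N (EPSG:32636), central meridian 33°

UTM zone = ⌊(λ + 180)/6⌋ + 1; 35.9895° ∈ [30°, 36°) → zone 36.
Hemisphere: N (φ ≥ 0).
Central meridian λ₀ = 6×36 − 183 = 33°.
EPSG code: 32636.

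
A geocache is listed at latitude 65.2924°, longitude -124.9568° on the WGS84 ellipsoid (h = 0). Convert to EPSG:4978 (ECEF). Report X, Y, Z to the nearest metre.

WGS84: a = 6378137 m, e² = 0.006694380; N(φ) = a/√(1−e²sin²φ) = 6395829.247 m.
X = (N+h)·cosφ·cosλ = -1531734.575 m; Y = (N+h)·cosφ·sinλ = -2191057.909 m; Z = (N(1−e²)+h)·sinφ = 5771412.200 m.

X -1531735 m, Y -2191058 m, Z 5771412 m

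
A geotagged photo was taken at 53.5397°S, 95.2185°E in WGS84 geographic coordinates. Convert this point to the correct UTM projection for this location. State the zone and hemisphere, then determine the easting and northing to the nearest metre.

Zone 46S: E 647010 m, N 4065400 m

Longitude 95.2185° lies in the 6° band [90°, 96°), giving zone 46; latitude is south of the equator, so 46S.
Zone 46 central meridian λ₀ = 6×46 − 183 = 93°; Δλ = +2.2185°.
Transverse Mercator on WGS84 with k₀ = 0.9996 gives E = 647010.400 m, N = 4065400.017 m.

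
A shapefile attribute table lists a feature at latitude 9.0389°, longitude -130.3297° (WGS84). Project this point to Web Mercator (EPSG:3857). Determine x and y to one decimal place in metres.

Web Mercator is spherical with R = a = 6378137 m.
x = R·λ = 6378137 × -2.274682378 = -14508235.839 m.
y = R·ln tan(π/4 + φ/2) = 6378137 × 0.158417043 = 1010405.605 m.

x -14508235.8 m, y 1010405.6 m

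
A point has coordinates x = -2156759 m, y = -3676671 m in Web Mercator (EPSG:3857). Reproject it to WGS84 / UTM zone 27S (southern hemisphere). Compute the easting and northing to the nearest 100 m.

Web Mercator inverse (R = 6378137 m) → φ = -31.33760015°, λ = -19.37449574°.
UTM 27S forward: E = 654640.697 m, N = 6531841.468 m.

E 654600 m, N 6531800 m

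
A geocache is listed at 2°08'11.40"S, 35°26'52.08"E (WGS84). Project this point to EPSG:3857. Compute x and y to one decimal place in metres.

x 3946031.0 m, y -237889.2 m

Web Mercator is spherical with R = a = 6378137 m.
x = R·λ = 6378137 × 0.618680823 = 3946031.046 m.
y = R·ln tan(π/4 + φ/2) = 6378137 × -0.037297604 = -237889.228 m.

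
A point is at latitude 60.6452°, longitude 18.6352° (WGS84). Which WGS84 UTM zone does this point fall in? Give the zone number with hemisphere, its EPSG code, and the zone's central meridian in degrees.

UTM zone = ⌊(λ + 180)/6⌋ + 1; 18.6352° ∈ [18°, 24°) → zone 34.
Hemisphere: N (φ ≥ 0).
Central meridian λ₀ = 6×34 − 183 = 21°.
EPSG code: 32634.

Zone 34N (EPSG:32634), central meridian 21°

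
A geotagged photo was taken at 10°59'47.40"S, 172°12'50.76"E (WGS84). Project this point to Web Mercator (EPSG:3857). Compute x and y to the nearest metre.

Web Mercator is spherical with R = a = 6378137 m.
x = R·λ = 6378137 × 3.005703063 = 19170785.919 m.
y = R·ln tan(π/4 + φ/2) = 6378137 × -0.193114368 = -1231709.894 m.

x 19170786 m, y -1231710 m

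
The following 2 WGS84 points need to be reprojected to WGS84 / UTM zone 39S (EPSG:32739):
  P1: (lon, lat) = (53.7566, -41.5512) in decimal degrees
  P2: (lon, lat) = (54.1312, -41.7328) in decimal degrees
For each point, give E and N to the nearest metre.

P1: E 729903 m, N 5396382 m; P2: E 760416 m, N 5375151 m

UTM zone 39S: λ₀ = 51°, k₀ = 0.9996.
P1 (-41.5512°, 53.7566°) → (729902.980, 5396381.729) m.
P2 (-41.7328°, 54.1312°) → (760415.520, 5375150.781) m.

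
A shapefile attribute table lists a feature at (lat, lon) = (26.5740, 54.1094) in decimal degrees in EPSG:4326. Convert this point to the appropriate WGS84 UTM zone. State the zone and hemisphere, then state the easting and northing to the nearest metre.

Longitude 54.1094° lies in the 6° band [54°, 60°), giving zone 40; latitude is north of the equator, so 40N.
Zone 40 central meridian λ₀ = 6×40 − 183 = 57°; Δλ = -2.8906°.
Transverse Mercator on WGS84 with k₀ = 0.9996 gives E = 212062.043 m, N = 2942504.323 m.

Zone 40N: E 212062 m, N 2942504 m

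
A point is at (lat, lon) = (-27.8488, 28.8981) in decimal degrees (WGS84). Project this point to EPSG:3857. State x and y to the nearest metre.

x 3216922 m, y -3229924 m

Web Mercator is spherical with R = a = 6378137 m.
x = R·λ = 6378137 × 0.504366993 = 3216921.777 m.
y = R·ln tan(π/4 + φ/2) = 6378137 × -0.506405596 = -3229924.268 m.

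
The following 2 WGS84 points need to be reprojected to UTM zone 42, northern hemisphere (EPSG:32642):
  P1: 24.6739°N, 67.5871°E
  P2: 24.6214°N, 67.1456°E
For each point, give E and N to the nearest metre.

UTM zone 42N: λ₀ = 69°, k₀ = 0.9996.
P1 (24.6739°, 67.5871°) → (357041.160, 2729575.878) m.
P2 (24.6214°, 67.1456°) → (312282.153, 2724292.869) m.

P1: E 357041 m, N 2729576 m; P2: E 312282 m, N 2724293 m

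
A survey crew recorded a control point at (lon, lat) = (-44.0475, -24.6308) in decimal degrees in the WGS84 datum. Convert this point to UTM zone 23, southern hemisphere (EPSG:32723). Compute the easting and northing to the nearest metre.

E 596405 m, N 7275598 m

Zone 23 central meridian λ₀ = 6×23 − 183 = -45°; Δλ = +0.9525°.
Transverse Mercator on WGS84 with k₀ = 0.9996 gives E = 596404.642 m, N = 7275598.243 m.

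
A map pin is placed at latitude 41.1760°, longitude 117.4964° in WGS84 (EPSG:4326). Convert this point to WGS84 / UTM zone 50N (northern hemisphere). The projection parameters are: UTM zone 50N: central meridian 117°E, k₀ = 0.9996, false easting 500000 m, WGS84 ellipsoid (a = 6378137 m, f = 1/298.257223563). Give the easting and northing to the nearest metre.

Zone 50 central meridian λ₀ = 6×50 − 183 = 117°; Δλ = +0.4964°.
Transverse Mercator on WGS84 with k₀ = 0.9996 gives E = 541636.821 m, N = 4558413.781 m.

E 541637 m, N 4558414 m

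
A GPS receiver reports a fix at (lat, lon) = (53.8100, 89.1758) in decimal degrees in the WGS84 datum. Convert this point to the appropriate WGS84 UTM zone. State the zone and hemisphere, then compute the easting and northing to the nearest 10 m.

Longitude 89.1758° lies in the 6° band [84°, 90°), giving zone 45; latitude is north of the equator, so 45N.
Zone 45 central meridian λ₀ = 6×45 − 183 = 87°; Δλ = +2.1758°.
Transverse Mercator on WGS84 with k₀ = 0.9996 gives E = 643260.954 m, N = 5964578.297 m.

Zone 45N: E 643260 m, N 5964580 m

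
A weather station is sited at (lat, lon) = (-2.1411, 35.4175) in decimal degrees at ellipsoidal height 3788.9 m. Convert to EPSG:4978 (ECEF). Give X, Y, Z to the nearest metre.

X 5197349 m, Y 3695953 m, Z -236838 m

WGS84: a = 6378137 m, e² = 0.006694380; N(φ) = a/√(1−e²sin²φ) = 6378166.799 m.
X = (N+h)·cosφ·cosλ = 5197349.012 m; Y = (N+h)·cosφ·sinλ = 3695953.372 m; Z = (N(1−e²)+h)·sinφ = -236838.145 m.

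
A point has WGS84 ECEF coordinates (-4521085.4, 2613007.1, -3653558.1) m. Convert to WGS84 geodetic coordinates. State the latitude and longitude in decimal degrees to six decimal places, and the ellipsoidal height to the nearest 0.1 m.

lat -35.160000°, lon 149.973800°, h 2022.8 m

λ = atan2(Y, X) = 149.97380014°; p = √(X²+Y²) = 5221878.9 m.
Bowring's method on WGS84 (a = 6378137 m, b = 6356752.314 m) gives φ = -35.16000012°, h = 2022.831 m.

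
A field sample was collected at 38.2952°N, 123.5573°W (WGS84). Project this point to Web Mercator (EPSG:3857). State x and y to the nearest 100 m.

x -13754300 m, y 4621200 m

Web Mercator is spherical with R = a = 6378137 m.
x = R·λ = 6378137 × -2.156481700 = -13754335.720 m.
y = R·ln tan(π/4 + φ/2) = 6378137 × 0.724539472 = 4621212.016 m.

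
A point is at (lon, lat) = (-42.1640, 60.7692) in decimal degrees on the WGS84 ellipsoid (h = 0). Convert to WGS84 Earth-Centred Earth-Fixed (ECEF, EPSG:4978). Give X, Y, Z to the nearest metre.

WGS84: a = 6378137 m, e² = 0.006694380; N(φ) = a/√(1−e²sin²φ) = 6394457.312 m.
X = (N+h)·cosφ·cosλ = 2314552.332 m; Y = (N+h)·cosφ·sinλ = -2096059.445 m; Z = (N(1−e²)+h)·sinφ = 5542829.298 m.

X 2314552 m, Y -2096059 m, Z 5542829 m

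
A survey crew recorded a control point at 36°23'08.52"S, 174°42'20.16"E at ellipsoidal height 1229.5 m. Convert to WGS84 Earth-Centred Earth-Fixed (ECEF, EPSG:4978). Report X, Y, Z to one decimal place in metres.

X -5119780.0 m, Y 474442.9 m, Z -3763460.6 m

WGS84: a = 6378137 m, e² = 0.006694380; N(φ) = a/√(1−e²sin²φ) = 6385663.117 m.
X = (N+h)·cosφ·cosλ = -5119780.042 m; Y = (N+h)·cosφ·sinλ = 474442.933 m; Z = (N(1−e²)+h)·sinφ = -3763460.629 m.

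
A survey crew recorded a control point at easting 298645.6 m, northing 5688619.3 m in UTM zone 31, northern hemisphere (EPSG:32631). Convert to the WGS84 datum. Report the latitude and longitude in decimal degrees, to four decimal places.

Zone 31N: λ₀ = 3°, k₀ = 0.9996, false easting 500000 m.
Meridian distance M = (N − FN)/k₀ = 5690895.7 m.
Inverse transverse Mercator on WGS84 gives φ = 51.31320024°, λ = 0.11070036°.

lat 51.3132°, lon 0.1107°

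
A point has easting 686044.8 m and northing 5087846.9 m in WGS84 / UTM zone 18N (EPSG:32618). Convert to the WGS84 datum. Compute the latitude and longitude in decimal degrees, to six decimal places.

Zone 18N: λ₀ = -75°, k₀ = 0.9996, false easting 500000 m.
Meridian distance M = (N − FN)/k₀ = 5089882.9 m.
Inverse transverse Mercator on WGS84 gives φ = 45.91900032°, λ = -72.60080039°.

lat 45.919000°, lon -72.600800°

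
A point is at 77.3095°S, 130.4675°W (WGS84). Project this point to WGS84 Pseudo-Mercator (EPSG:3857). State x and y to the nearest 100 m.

x -14523600 m, y -14009100 m

Web Mercator is spherical with R = a = 6378137 m.
x = R·λ = 6378137 × -2.277087442 = -14523575.665 m.
y = R·ln tan(π/4 + φ/2) = 6378137 × -2.196420535 = -14009071.081 m.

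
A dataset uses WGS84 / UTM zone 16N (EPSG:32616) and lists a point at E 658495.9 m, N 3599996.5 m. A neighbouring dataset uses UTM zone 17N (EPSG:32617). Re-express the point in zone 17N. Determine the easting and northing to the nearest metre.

E 94851 m, N 3606949 m

UTM 16N → geographic: φ = 32.52599979°, λ = -85.31239955°.
UTM 17N (λ₀ = -81°) forward: E = 94850.900 m, N = 3606948.689 m.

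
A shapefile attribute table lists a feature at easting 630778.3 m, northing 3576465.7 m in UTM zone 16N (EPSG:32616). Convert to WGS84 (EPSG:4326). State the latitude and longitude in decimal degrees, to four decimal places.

Zone 16N: λ₀ = -87°, k₀ = 0.9996, false easting 500000 m.
Meridian distance M = (N − FN)/k₀ = 3577896.9 m.
Inverse transverse Mercator on WGS84 gives φ = 32.31739981°, λ = -85.61069969°.

lat 32.3174°, lon -85.6107°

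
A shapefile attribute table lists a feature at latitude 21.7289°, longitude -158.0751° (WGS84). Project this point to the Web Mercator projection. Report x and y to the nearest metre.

x -17596840 m, y 2479007 m

Web Mercator is spherical with R = a = 6378137 m.
x = R·λ = 6378137 × -2.758930960 = -17596839.639 m.
y = R·ln tan(π/4 + φ/2) = 6378137 × 0.388672648 = 2479007.394 m.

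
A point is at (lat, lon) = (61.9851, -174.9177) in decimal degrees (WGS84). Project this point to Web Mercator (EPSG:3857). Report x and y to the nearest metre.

x -19471749 m, y 8855611 m

Web Mercator is spherical with R = a = 6378137 m.
x = R·λ = 6378137 × -3.052889785 = -19471749.295 m.
y = R·ln tan(π/4 + φ/2) = 6378137 × 1.388432175 = 8855610.627 m.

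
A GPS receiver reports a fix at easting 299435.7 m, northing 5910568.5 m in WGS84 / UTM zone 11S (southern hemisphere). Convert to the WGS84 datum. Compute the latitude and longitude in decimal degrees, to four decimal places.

Zone 11S: λ₀ = -117°, k₀ = 0.9996, false easting 500000 m, false northing 10000000 m.
Meridian distance M = (N − FN)/k₀ = -4091067.9 m.
Inverse transverse Mercator on WGS84 gives φ = -36.92959965°, λ = -119.25190037°.

lat -36.9296°, lon -119.2519°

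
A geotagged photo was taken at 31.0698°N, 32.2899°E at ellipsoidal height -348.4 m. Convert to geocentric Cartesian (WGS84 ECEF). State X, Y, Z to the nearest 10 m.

WGS84: a = 6378137 m, e² = 0.006694380; N(φ) = a/√(1−e²sin²φ) = 6383830.676 m.
X = (N+h)·cosφ·cosλ = 4622155.585 m; Y = (N+h)·cosφ·sinλ = 2920865.183 m; Z = (N(1−e²)+h)·sinφ = 3272344.671 m.

X 4622160 m, Y 2920870 m, Z 3272340 m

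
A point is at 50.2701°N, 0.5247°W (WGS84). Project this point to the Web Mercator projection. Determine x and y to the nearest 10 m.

Web Mercator is spherical with R = a = 6378137 m.
x = R·λ = 6378137 × -0.009157743 = -58409.337 m.
y = R·ln tan(π/4 + φ/2) = 6378137 × 1.018037786 = 6493184.469 m.

x -58410 m, y 6493180 m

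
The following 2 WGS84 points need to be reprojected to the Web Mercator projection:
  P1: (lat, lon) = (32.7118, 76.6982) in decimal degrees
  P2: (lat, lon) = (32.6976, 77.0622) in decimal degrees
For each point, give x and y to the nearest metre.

P1: x 8538005 m, y 3857112 m; P2: x 8578525 m, y 3855234 m

Web Mercator: x = R·λ, y = R·ln tan(π/4+φ/2), R = 6378137 m.
P1 (32.7118°, 76.6982°) → (8538004.569, 3857112.416) m.
P2 (32.6976°, 77.0622°) → (8578524.863, 3855233.866) m.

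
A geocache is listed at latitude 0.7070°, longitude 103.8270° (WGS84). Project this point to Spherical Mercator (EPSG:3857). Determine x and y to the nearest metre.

x 11557969 m, y 78705 m

Web Mercator is spherical with R = a = 6378137 m.
x = R·λ = 6378137 × 1.812123002 = 11557968.771 m.
y = R·ln tan(π/4 + φ/2) = 6378137 × 0.012339791 = 78704.877 m.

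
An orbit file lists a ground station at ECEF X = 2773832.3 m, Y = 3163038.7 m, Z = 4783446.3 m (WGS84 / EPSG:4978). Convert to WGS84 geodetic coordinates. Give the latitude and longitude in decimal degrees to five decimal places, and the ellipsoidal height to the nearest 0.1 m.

lat 48.85920°, lon 48.75080°, h 4215.6 m

λ = atan2(Y, X) = 48.75080063°; p = √(X²+Y²) = 4207013.1 m.
Bowring's method on WGS84 (a = 6378137 m, b = 6356752.314 m) gives φ = 48.85919999°, h = 4215.572 m.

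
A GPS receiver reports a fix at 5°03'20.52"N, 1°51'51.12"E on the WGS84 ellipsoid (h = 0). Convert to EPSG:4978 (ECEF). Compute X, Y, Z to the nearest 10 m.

X 6350130 m, Y 206680 m, Z 558320 m

WGS84: a = 6378137 m, e² = 0.006694380; N(φ) = a/√(1−e²sin²φ) = 6378302.799 m.
X = (N+h)·cosφ·cosλ = 6350125.340 m; Y = (N+h)·cosφ·sinλ = 206683.334 m; Z = (N(1−e²)+h)·sinφ = 558319.722 m.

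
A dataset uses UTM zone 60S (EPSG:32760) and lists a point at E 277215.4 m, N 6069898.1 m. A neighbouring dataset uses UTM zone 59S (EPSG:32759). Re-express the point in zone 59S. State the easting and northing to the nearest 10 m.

E 821530 m, N 6066890 m

UTM 60S → geographic: φ = -35.48950001°, λ = 174.54409987°.
UTM 59S (λ₀ = 171°) forward: E = 821534.577 m, N = 6066893.434 m.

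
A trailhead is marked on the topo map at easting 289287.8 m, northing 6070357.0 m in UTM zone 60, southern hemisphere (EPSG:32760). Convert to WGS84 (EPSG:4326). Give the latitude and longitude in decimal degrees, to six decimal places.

Zone 60S: λ₀ = 177°, k₀ = 0.9996, false easting 500000 m, false northing 10000000 m.
Meridian distance M = (N − FN)/k₀ = -3931215.5 m.
Inverse transverse Mercator on WGS84 gives φ = -35.48800041°, λ = 174.67720036°.

lat -35.488000°, lon 174.677200°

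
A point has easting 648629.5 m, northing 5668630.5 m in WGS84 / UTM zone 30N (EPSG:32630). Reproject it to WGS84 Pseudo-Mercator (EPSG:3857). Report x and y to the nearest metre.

x -97393 m, y 6647835 m

Unproject from UTM 30N (λ₀ = -3°) → φ = 51.14980025°, λ = -0.87490004°.
Web Mercator (R = 6378137 m): x = -97393.426 m, y = 6647834.552 m.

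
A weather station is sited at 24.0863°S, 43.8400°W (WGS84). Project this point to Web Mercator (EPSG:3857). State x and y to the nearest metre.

x -4880246 m, y -2763928 m

Web Mercator is spherical with R = a = 6378137 m.
x = R·λ = 6378137 × -0.765152344 = -4880246.476 m.
y = R·ln tan(π/4 + φ/2) = 6378137 × -0.433344043 = -2763927.672 m.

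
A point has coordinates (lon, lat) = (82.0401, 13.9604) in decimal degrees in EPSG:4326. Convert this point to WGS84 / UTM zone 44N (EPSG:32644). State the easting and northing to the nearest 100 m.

Zone 44 central meridian λ₀ = 6×44 − 183 = 81°; Δλ = +1.0401°.
Transverse Mercator on WGS84 with k₀ = 0.9996 gives E = 612345.904 m, N = 1543592.778 m.

E 612300 m, N 1543600 m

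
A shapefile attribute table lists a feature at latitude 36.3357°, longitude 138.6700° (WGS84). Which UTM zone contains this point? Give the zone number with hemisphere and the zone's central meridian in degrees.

UTM zone = ⌊(λ + 180)/6⌋ + 1; 138.6700° ∈ [138°, 144°) → zone 54.
Hemisphere: N (φ ≥ 0).
Central meridian λ₀ = 6×54 − 183 = 141°.

Zone 54N, central meridian 141°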